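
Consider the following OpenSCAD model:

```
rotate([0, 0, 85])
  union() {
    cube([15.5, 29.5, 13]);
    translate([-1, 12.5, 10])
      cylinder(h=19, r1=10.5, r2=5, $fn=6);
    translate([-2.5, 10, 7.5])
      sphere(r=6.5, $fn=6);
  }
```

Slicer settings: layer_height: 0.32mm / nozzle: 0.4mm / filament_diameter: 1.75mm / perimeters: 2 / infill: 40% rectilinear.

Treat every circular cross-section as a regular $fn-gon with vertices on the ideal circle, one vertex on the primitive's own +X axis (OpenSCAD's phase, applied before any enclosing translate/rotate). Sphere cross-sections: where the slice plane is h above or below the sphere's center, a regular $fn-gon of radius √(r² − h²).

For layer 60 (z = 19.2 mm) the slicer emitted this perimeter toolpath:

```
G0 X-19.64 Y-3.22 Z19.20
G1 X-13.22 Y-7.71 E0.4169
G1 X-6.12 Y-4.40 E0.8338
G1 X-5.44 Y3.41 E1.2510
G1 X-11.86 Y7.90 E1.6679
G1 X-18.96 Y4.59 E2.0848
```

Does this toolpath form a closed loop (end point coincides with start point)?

Start point (G0): (-19.64, -3.22). End point (last G1): the path does not return to the start — open.

no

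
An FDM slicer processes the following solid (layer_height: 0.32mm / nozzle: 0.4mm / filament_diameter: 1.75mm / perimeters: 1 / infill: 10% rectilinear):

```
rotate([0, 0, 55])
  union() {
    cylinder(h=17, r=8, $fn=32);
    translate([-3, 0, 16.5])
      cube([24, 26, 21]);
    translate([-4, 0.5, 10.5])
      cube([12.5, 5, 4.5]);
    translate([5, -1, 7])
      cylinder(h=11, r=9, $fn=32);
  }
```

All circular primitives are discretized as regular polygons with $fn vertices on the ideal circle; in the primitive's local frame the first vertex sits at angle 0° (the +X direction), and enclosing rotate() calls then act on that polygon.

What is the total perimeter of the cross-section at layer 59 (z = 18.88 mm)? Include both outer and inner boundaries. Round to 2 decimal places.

At z = 18.88 mm: the cylinder does not reach this height (z outside [0, 17]); the cube at (-3, 0) (footprint 24×26) is included at this height (perimeter 100.00 mm); the cube at (-4, 0.5) is absent (z outside [10.5, 15]); the cylinder at (5, -1) is absent (z outside [7, 18]); Taking the union: only the 24×26 cube at (-3, 0) is present, so the union is just that shape — boundary = 100.00 mm; (whole slice rotated 55° about Z — lengths, areas and connectivity unchanged). Overall, the cross-section is a single solid region. Total boundary length (outer) = 100.00 mm.

100.00 mm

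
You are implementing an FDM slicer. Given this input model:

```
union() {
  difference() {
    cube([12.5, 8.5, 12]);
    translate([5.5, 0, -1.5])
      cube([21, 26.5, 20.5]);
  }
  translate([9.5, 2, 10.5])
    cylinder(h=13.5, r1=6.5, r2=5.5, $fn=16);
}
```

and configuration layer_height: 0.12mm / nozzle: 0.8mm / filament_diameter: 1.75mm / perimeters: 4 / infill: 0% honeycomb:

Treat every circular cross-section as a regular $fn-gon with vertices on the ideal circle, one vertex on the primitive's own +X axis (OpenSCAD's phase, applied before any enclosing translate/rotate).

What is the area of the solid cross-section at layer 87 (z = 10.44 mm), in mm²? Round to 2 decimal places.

46.75 mm²

At z = 10.44 mm: the 12.5×8.5 cube contributes its full rectangle (area 106.25 mm²); the cube at (5.5, 0) (footprint 21×26.5) is included at this height (area 556.50 mm²); Taking the first minus the rest: starting from the 12.5×8.5 cube (106.25 mm²), the 21×26.5 cube at (5.5, 0) partially overlaps it — only the 59.50 mm² overlap (of its 556.50 mm²) is removed, clipping the outline — area = 46.75 mm²; the cone at (9.5, 2) is not intersected at this z (z outside [10.5, 24]); Combining (union): only that combined region is present, so the union is just that shape — area = 46.75 mm². Overall, the cross-section is a single solid region. Net area = 46.75 mm².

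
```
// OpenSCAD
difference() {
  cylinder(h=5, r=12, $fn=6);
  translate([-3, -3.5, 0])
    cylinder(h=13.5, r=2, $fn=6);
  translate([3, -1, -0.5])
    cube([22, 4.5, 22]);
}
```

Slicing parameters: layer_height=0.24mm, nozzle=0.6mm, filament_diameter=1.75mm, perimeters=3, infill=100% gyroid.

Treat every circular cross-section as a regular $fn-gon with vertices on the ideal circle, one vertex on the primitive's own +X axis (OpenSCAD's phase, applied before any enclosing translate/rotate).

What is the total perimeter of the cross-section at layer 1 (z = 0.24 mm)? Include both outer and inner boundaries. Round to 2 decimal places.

98.71 mm

At z = 0.24 mm: the r=12 cylinder gives a regular 6-gon of circumradius 12 (constant along its height) (perimeter = 2·6·12.000·sin(180°/6) = 72.00 mm); the r=2 cylinder at (-3, -3.5) contributes a regular 6-gon of circumradius 2 (perimeter = 2·6·2.000·sin(180°/6) = 12.00 mm); the cube at (3, -1) (footprint 22×4.5) is included at this height (perimeter 53.00 mm); After the difference (first − rest): starting from the r=12 cylinder, the r=2 cylinder at (-3, -3.5) lies wholly inside it (removes its full 10.39 mm² and its 12.00 mm outline becomes a hole wall); the 22×4.5 cube at (3, -1) partially overlaps it — only the 36.68 mm² overlap (of its 99.00 mm²) is removed, clipping the outline — boundary (outer + 1 inner loop) = 98.71 mm. Overall, the cross-section is one region with 1 hole. Total boundary length (outer + inner) = 98.71 mm.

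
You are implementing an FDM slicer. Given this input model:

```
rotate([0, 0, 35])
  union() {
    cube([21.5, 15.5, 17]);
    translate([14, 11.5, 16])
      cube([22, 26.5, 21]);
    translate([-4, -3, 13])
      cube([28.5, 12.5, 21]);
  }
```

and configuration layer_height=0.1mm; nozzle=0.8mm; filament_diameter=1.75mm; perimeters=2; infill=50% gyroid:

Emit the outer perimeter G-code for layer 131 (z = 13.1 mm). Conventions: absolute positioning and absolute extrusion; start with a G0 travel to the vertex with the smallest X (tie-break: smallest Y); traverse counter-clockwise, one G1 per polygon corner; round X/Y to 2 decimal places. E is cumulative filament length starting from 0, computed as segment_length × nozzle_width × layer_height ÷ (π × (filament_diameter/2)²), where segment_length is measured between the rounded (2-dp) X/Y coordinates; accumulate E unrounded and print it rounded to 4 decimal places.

G0 X-8.89 Y12.70 Z13.10
G1 X-5.45 Y7.78 E0.1997
G1 X-8.73 Y5.49 E0.3327
G1 X-1.56 Y-4.75 E0.7485
G1 X21.79 Y11.60 E1.6966
G1 X14.62 Y21.83 E2.1121
G1 X12.16 Y20.11 E2.2119
G1 X8.72 Y25.03 E2.4116
G1 X-8.89 Y12.70 E3.1266

At z = 13.1 mm: the 21.5×15.5 cube contributes its full rectangle; the cube at (14, 11.5) does not reach this height (z outside [16, 37]); the cube at (-4, -3) (footprint 28.5×12.5) is included at this height; Merging all regions: the regions partially overlap (shared area 204.25 mm²), so overlapping operands fuse into one piece — 1 connected region; (whole slice rotated 35° about Z — lengths, areas and connectivity unchanged). The outline is a single polygon with 8 vertices. Extrusion per mm of travel: 0.8 × 0.1 / (π × 0.875²) = 0.033260. Accumulating E over each segment gives final E = 3.1266.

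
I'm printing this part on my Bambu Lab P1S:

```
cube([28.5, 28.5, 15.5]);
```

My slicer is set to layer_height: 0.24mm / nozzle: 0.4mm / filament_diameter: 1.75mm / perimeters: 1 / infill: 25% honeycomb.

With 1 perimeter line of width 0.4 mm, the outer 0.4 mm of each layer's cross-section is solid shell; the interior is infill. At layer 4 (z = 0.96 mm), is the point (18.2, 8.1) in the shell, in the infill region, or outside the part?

infill

At z = 0.96 mm: the 28.5×28.5 cube contributes its full rectangle. Overall, the cross-section is a single solid region. The nearest boundary edge runs (0.00, 0.00)→(28.50, 0.00); distance from the point to it = 8.10 mm. The point is inside the cross-section and 8.10 mm from the nearest boundary — more than the 0.4 mm shell width (1 × 0.4), so it's in the infill interior.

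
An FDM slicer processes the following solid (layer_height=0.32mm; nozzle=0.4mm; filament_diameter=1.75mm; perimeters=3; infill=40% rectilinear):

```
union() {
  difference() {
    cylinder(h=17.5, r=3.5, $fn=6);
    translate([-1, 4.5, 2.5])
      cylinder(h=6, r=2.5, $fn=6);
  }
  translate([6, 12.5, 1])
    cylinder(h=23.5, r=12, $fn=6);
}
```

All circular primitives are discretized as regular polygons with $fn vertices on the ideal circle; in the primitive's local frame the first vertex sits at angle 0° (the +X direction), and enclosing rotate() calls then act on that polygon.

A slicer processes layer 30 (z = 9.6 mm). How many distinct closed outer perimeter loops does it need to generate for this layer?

1

At z = 9.6 mm: the r=3.5 cylinder gives a regular 6-gon of circumradius 3.5 (constant along its height); the cylinder at (-1, 4.5) is not intersected at this z (z outside [2.5, 8.5]); After the difference (first − rest): none of the subtracted shapes is present at this height, so the r=3.5 cylinder is unchanged — 1 connected region; the cylinder at (6, 12.5): section is a regular 6-gon, circumradius r=12; Taking the union: the regions partially overlap (shared area 2.11 mm²), so overlapping operands fuse into one piece — 1 connected region. The result has 1 disconnected region.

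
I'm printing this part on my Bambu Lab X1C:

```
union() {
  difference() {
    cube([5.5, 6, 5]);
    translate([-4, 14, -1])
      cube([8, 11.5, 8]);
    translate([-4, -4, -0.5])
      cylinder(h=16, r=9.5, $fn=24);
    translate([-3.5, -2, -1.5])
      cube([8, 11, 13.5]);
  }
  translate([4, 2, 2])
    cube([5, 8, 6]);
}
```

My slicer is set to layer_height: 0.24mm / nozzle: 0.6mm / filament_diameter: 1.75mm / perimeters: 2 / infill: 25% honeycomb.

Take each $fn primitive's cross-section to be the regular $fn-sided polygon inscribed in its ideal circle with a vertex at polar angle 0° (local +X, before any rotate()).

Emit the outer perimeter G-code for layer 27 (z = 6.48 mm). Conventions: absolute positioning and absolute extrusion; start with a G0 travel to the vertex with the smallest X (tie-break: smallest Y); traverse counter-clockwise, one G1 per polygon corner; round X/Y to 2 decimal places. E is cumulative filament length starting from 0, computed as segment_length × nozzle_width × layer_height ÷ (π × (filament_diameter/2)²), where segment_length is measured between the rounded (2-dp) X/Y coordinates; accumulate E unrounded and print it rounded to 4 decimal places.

At z = 6.48 mm: the cube is absent (z outside [0, 5]); the 8×11.5 cube at (-4, 14) contributes its full rectangle; the cylinder at (-4, -4): section is a regular 24-gon, circumradius r=9.5; the cube at (-3.5, -2) (footprint 8×11) is included at this height; Taking the first minus the rest: the first operand is absent here, so nothing remains; the cube at (4, 2) is present — its section is the full 5×8 rectangle; Merging all regions: only the 5×8 cube at (4, 2) is present, so the union is just that shape — 1 connected region. The outline is a single polygon with 4 vertices. Extrusion per mm of travel: 0.6 × 0.24 / (π × 0.875²) = 0.059868. Accumulating E over each segment gives final E = 1.5566.

G0 X4.00 Y2.00 Z6.48
G1 X9.00 Y2.00 E0.2993
G1 X9.00 Y10.00 E0.7783
G1 X4.00 Y10.00 E1.0776
G1 X4.00 Y2.00 E1.5566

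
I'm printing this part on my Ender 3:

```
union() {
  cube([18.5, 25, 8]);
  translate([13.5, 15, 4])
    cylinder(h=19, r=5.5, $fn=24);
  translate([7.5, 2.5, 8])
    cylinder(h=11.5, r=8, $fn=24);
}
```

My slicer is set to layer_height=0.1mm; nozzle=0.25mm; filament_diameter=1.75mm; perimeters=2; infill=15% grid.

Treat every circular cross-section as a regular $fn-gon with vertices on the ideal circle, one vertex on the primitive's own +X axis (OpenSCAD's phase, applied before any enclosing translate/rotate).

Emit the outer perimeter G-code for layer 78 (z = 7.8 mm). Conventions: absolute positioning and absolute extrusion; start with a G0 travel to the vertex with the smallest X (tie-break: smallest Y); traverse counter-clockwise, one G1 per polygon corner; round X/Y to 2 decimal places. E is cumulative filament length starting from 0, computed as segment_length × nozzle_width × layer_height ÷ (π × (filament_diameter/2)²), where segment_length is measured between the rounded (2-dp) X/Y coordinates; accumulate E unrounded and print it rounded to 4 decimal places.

G0 X0.00 Y0.00 Z7.80
G1 X18.50 Y0.00 E0.1923
G1 X18.50 Y12.82 E0.3255
G1 X18.81 Y13.58 E0.3341
G1 X19.00 Y15.00 E0.3490
G1 X18.81 Y16.42 E0.3638
G1 X18.50 Y17.18 E0.3724
G1 X18.50 Y25.00 E0.4537
G1 X0.00 Y25.00 E0.6459
G1 X0.00 Y0.00 E0.9058

At z = 7.8 mm: the 18.5×25 cube contributes its full rectangle; the cylinder at (13.5, 15): section is a regular 24-gon, circumradius r=5.5; the cylinder at (7.5, 2.5) is not intersected at this z (z outside [8, 19.5]); Combining (union): the regions partially overlap (shared area 92.56 mm²), so overlapping operands fuse into one piece — 1 connected region. The outline is a single polygon with 9 vertices. Extrusion per mm of travel: 0.25 × 0.1 / (π × 0.875²) = 0.010394. Accumulating E over each segment gives final E = 0.9058.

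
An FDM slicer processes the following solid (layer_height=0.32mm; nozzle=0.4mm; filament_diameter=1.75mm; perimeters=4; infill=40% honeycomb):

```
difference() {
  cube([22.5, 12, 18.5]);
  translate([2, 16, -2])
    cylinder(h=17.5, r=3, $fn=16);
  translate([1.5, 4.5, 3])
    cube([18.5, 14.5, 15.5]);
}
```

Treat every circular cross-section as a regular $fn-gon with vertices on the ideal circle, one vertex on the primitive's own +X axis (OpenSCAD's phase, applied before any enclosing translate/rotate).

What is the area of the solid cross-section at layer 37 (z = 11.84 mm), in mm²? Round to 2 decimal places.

At z = 11.84 mm: the 22.5×12 cube contributes its full rectangle (area 270.00 mm²); the r=3 cylinder at (2, 16) gives a regular 16-gon of circumradius 3 (constant along its height) (area = (16/2)·3.000²·sin(360°/16) = 27.55 mm²); the cube at (1.5, 4.5) (footprint 18.5×14.5) is included at this height (area 268.25 mm²); Subtracting the remaining from the first: starting from the 22.5×12 cube (270.00 mm²), the r=3 cylinder at (2, 16) misses the remaining region (no effect); the 18.5×14.5 cube at (1.5, 4.5) partially overlaps it — only the 138.75 mm² overlap (of its 268.25 mm²) is removed, clipping the outline — area = 131.25 mm². Overall, the cross-section is a single solid region. Net area = 131.25 mm².

131.25 mm²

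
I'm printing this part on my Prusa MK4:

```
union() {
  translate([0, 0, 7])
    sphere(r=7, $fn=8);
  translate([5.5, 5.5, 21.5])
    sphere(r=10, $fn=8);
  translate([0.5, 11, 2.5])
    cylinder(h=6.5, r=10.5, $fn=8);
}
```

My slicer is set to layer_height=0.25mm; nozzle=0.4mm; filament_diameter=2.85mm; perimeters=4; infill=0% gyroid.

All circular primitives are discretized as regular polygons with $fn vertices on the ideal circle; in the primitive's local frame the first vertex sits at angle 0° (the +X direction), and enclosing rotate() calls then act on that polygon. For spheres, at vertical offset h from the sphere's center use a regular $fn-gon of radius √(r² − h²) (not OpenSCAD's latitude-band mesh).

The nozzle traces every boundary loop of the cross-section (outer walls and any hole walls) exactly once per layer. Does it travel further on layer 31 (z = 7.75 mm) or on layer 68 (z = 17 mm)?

Layer 31 (z = 7.75): the sphere: section is a regular 8-gon, circumradius = √(r²−h²) = √(7²−0.75²) = 6.960 (perimeter = 2·8·6.960·sin(180°/8) = 42.61 mm); the sphere at (5.5, 5.5) is not intersected at this z (|z−center|=13.750 > r=10); the r=10.5 cylinder at (0.5, 11) gives a regular 8-gon of circumradius 10.5 (constant along its height) (perimeter = 2·8·10.500·sin(180°/8) = 64.29 mm); Combining (union): the regions partially overlap (shared area 45.44 mm²), so the edge portions inside another operand are dropped and the merged outline is re-measured after clipping — boundary = 79.37 mm. So its perimeter = 79.37 mm. Layer 68 (z = 17): the sphere is absent (|z−center|=10.000 > r=7); the sphere at (5.5, 5.5): section is a regular 8-gon, circumradius = √(r²−h²) = √(10²−4.5²) = 8.930 (perimeter = 2·8·8.930·sin(180°/8) = 54.68 mm); the cylinder at (0.5, 11) is absent (z outside [2.5, 9]); Merging all regions: only the r=10 sphere at (5.5, 5.5) is present, so the union is just that shape — boundary = 54.68 mm. So its perimeter = 54.68 mm. Layer 31 is larger (79.37 vs 54.68 mm).

layer 31 (z = 7.75 mm)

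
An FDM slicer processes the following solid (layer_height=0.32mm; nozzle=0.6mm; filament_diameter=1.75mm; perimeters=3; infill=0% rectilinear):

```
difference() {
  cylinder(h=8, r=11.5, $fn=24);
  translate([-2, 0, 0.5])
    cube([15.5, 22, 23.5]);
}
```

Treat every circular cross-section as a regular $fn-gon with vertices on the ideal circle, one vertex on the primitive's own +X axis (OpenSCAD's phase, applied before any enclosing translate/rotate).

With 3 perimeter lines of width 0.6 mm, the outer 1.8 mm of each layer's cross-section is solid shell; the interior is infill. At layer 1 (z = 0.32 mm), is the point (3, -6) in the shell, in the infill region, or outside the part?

At z = 0.32 mm: the r=11.5 cylinder gives a regular 24-gon of circumradius 11.5 (constant along its height); the cube at (-2, 0) does not reach this height (z outside [0.5, 24]); After the difference (first − rest): none of the subtracted shapes is present at this height, so the r=11.5 cylinder is unchanged — 1 connected region. Overall, the cross-section is a single solid region. The nearest boundary edge runs (2.98, -11.11)→(5.75, -9.96); distance from the point to it = 4.71 mm. The point is inside the cross-section and 4.71 mm from the nearest boundary — more than the 1.8 mm shell width (3 × 0.6), so it's in the infill interior.

infill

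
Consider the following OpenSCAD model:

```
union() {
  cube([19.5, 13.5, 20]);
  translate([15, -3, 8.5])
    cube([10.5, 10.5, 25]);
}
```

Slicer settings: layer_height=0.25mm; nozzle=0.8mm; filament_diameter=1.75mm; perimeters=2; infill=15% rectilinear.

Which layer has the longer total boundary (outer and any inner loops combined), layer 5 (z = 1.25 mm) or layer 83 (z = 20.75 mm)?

layer 5 (z = 1.25 mm)

Layer 5 (z = 1.25): the cube is present — its section is the full 19.5×13.5 rectangle (perimeter 66.00 mm); the cube at (15, -3) is not intersected at this z (z outside [8.5, 33.5]); Merging all regions: only the 19.5×13.5 cube is present, so the union is just that shape — boundary = 66.00 mm. So its perimeter = 66.00 mm. Layer 83 (z = 20.75): the cube is not intersected at this z (z outside [0, 20]); the cube at (15, -3) (footprint 10.5×10.5) is included at this height (perimeter 42.00 mm); Taking the union: only the 10.5×10.5 cube at (15, -3) is present, so the union is just that shape — boundary = 42.00 mm. So its perimeter = 42.00 mm. Layer 5 is larger (66.00 vs 42.00 mm).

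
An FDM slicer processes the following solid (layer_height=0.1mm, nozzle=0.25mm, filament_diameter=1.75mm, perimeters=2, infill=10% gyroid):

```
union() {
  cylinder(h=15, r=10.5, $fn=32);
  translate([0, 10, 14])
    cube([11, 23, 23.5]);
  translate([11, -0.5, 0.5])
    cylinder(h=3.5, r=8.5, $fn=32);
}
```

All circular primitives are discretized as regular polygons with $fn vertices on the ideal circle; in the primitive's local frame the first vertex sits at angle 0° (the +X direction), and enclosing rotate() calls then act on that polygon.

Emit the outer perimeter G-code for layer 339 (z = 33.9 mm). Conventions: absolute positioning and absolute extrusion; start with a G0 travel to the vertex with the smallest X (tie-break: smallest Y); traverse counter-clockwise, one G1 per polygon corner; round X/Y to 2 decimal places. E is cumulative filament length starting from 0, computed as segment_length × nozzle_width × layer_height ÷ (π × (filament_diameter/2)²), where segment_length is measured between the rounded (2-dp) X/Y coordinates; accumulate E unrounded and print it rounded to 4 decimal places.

G0 X0.00 Y10.00 Z33.90
G1 X11.00 Y10.00 E0.1143
G1 X11.00 Y33.00 E0.3534
G1 X0.00 Y33.00 E0.4677
G1 X0.00 Y10.00 E0.7068

At z = 33.9 mm: the cylinder does not reach this height (z outside [0, 15]); the cube at (0, 10) is present — its section is the full 11×23 rectangle; the cylinder at (11, -0.5) is not intersected at this z (z outside [0.5, 4]); Taking the union: only the 11×23 cube at (0, 10) is present, so the union is just that shape — 1 connected region. The outline is a single polygon with 4 vertices. Extrusion per mm of travel: 0.25 × 0.1 / (π × 0.875²) = 0.010394. Accumulating E over each segment gives final E = 0.7068.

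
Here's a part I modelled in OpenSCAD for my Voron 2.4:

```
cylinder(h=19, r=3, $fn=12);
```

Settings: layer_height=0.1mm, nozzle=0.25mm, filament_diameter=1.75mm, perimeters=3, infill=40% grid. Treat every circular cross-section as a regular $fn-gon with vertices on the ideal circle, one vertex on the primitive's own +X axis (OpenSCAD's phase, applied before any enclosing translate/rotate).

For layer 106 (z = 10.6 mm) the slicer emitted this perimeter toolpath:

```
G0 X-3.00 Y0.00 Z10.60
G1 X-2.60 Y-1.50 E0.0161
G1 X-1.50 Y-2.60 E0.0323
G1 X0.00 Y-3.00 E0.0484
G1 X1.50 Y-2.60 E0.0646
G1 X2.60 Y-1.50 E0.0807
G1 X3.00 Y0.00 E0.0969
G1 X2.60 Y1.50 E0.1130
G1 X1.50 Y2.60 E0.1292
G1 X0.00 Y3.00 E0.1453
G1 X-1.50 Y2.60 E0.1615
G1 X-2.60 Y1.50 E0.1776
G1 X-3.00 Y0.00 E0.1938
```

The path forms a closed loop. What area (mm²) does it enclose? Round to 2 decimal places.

Apply the shoelace formula to the sequence of (X, Y) vertices; enclosed area = 27.02 mm².

27.02 mm²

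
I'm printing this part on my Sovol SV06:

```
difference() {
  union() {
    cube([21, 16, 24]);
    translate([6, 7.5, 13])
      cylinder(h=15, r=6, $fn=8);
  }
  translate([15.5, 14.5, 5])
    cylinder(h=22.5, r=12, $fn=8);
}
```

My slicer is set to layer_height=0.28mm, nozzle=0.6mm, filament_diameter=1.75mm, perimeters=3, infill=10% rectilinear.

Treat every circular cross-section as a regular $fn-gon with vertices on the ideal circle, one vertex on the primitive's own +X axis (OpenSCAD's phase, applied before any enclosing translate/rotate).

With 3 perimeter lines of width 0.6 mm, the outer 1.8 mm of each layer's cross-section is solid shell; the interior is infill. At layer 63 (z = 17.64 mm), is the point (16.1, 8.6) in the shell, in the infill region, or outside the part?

At z = 17.64 mm: the 21×16 cube contributes its full rectangle; the r=6 cylinder at (6, 7.5) contributes a regular 8-gon of circumradius 6; Taking the union: the r=6 cylinder at (6, 7.5) lies entirely inside the 21×16 cube, so the union is just the 21×16 cube — 1 connected region; the r=12 cylinder at (15.5, 14.5) contributes a regular 8-gon of circumradius 12; After the difference (first − rest): starting from the result so far, the r=12 cylinder at (15.5, 14.5) partially overlaps it — only the 187.34 mm² overlap (of its 407.29 mm²) is removed, clipping the outline — 1 connected region. Overall, the cross-section is a single solid region. The nearest boundary edge runs (15.50, 2.50)→(21.00, 4.78); distance from the point to it = 5.41 mm. The point is not inside any of the regions above, so it lies outside the cross-section (5.41 mm from the nearest boundary).

outside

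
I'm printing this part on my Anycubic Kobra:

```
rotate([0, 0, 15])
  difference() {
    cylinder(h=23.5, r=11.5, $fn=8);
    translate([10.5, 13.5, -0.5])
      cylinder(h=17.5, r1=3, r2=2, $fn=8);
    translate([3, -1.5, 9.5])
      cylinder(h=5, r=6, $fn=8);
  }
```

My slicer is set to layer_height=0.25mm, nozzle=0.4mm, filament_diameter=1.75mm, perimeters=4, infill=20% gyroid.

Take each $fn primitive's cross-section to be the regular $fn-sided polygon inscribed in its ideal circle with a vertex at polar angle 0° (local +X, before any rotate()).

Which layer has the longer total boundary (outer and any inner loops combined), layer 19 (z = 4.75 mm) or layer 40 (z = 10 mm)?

Layer 19 (z = 4.75): the r=11.5 cylinder contributes a regular 8-gon of circumradius 11.5 (perimeter = 2·8·11.500·sin(180°/8) = 70.41 mm); the cone at (10.5, 13.5) (r1=3→r2=2) has section circumradius 2.700 here — a regular 8-gon (perimeter = 2·8·2.700·sin(180°/8) = 16.53 mm); the cylinder at (3, -1.5) does not reach this height (z outside [9.5, 14.5]); After the difference (first − rest): starting from the r=11.5 cylinder, the cone at (10.5, 13.5) misses the remaining region (no effect) — boundary = 70.41 mm; (rotated 15° about Z; rotation is an isometry so areas/perimeters/island counts are preserved). So its perimeter = 70.41 mm. Layer 40 (z = 10): the r=11.5 cylinder contributes a regular 8-gon of circumradius 11.5 (perimeter = 2·8·11.500·sin(180°/8) = 70.41 mm); the cone at (10.5, 13.5) (r1=3→r2=2) has section circumradius 2.400 here — a regular 8-gon (perimeter = 2·8·2.400·sin(180°/8) = 14.70 mm); the r=6 cylinder at (3, -1.5) gives a regular 8-gon of circumradius 6 (constant along its height) (perimeter = 2·8·6.000·sin(180°/8) = 36.74 mm); Taking the first minus the rest: starting from the r=11.5 cylinder, the cone at (10.5, 13.5) misses the remaining region (no effect); the r=6 cylinder at (3, -1.5) lies wholly inside it (removes its full 101.82 mm² and its 36.74 mm outline becomes a hole wall) — boundary (outer + 1 inner loop) = 107.15 mm; (whole slice rotated 15° about Z — lengths, areas and connectivity unchanged). So its perimeter = 107.15 mm. Layer 40 is larger (107.15 vs 70.41 mm).

layer 40 (z = 10 mm)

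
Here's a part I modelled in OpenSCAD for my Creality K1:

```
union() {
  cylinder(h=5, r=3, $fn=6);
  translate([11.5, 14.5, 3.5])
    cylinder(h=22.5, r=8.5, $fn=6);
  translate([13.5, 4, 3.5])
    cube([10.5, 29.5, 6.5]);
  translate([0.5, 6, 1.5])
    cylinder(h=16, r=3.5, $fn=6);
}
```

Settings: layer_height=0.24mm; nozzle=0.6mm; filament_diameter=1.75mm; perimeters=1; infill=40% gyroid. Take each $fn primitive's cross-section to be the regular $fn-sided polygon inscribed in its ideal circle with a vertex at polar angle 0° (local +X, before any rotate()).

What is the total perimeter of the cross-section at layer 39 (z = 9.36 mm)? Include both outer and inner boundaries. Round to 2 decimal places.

At z = 9.36 mm: the cylinder is not intersected at this z (z outside [0, 5]); the r=8.5 cylinder at (11.5, 14.5) gives a regular 6-gon of circumradius 8.5 (constant along its height) (perimeter = 2·6·8.500·sin(180°/6) = 51.00 mm); the 10.5×29.5 cube at (13.5, 4) contributes its full rectangle (perimeter 80.00 mm); the r=3.5 cylinder at (0.5, 6) gives a regular 6-gon of circumradius 3.5 (constant along its height) (perimeter = 2·6·3.500·sin(180°/6) = 21.00 mm); Combining (union): the regions partially overlap (shared area 64.41 mm²), so the edge portions inside another operand are dropped and the merged outline is re-measured after clipping — boundary = 115.78 mm. Overall, the cross-section has 2 separate islands. Total boundary length (outer) = 115.78 mm.

115.78 mm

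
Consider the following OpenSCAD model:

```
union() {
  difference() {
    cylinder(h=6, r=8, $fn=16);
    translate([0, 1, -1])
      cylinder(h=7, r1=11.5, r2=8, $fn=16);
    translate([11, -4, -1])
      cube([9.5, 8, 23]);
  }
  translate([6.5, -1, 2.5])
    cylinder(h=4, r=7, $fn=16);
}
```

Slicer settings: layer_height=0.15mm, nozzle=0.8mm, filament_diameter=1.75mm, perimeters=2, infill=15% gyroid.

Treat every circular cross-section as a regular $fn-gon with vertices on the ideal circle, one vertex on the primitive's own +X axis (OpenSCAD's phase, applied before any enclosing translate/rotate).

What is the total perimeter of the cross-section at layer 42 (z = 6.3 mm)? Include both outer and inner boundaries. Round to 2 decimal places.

At z = 6.3 mm: the cylinder is not intersected at this z (z outside [0, 6]); the cone at (0, 1) is absent (z outside [-1, 6]); the cube at (11, -4) is present — its section is the full 9.5×8 rectangle (perimeter 35.00 mm); Taking the first minus the rest: the first operand is absent here, so nothing remains; the r=7 cylinder at (6.5, -1) contributes a regular 16-gon of circumradius 7 (perimeter = 2·16·7.000·sin(180°/16) = 43.70 mm); Taking the union: only the r=7 cylinder at (6.5, -1) is present, so the union is just that shape — boundary = 43.70 mm. Overall, the cross-section is a single solid region. Total boundary length (outer) = 43.70 mm.

43.70 mm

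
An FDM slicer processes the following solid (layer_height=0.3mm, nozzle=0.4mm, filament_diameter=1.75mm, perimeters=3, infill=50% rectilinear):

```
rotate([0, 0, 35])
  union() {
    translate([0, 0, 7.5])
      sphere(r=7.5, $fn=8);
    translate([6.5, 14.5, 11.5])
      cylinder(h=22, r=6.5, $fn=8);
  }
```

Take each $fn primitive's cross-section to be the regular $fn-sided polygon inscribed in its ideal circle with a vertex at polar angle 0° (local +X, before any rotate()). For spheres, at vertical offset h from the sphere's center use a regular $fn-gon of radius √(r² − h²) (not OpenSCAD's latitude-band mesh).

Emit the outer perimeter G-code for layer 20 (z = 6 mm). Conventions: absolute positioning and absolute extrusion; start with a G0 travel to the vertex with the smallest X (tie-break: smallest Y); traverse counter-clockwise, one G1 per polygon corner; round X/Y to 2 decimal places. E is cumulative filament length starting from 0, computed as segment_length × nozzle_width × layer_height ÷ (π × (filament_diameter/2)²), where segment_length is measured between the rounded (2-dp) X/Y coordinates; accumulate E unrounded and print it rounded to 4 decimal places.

At z = 6 mm: the r=7.5 sphere slices to a regular 8-gon of circumradius 7.348 (√(r²−h²) with h=1.5 from center); the cylinder at (6.5, 14.5) is not intersected at this z (z outside [11.5, 33.5]); Taking the union: only the r=7.5 sphere is present, so the union is just that shape — 1 connected region; (whole slice rotated 35° about Z — lengths, areas and connectivity unchanged). The outline is a single polygon with 8 vertices. Extrusion per mm of travel: 0.4 × 0.3 / (π × 0.875²) = 0.049890. Accumulating E over each segment gives final E = 2.2450.

G0 X-7.24 Y1.28 Z6.00
G1 X-6.02 Y-4.21 E0.2806
G1 X-1.28 Y-7.24 E0.5612
G1 X4.21 Y-6.02 E0.8418
G1 X7.24 Y-1.28 E1.1225
G1 X6.02 Y4.21 E1.4031
G1 X1.28 Y7.24 E1.6837
G1 X-4.21 Y6.02 E1.9643
G1 X-7.24 Y1.28 E2.2450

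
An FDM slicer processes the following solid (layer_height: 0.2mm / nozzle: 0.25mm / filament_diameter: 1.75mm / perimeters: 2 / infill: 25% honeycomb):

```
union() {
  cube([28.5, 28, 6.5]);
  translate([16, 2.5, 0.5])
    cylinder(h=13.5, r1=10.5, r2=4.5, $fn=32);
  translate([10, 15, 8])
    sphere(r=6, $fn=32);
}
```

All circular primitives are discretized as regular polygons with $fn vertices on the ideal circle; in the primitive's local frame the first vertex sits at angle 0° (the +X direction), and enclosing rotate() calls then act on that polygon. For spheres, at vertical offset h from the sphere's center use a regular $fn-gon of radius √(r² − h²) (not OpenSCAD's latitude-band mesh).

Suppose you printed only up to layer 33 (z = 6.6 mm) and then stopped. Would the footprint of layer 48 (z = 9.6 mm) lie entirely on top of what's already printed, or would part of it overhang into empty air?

entirely on top

Compare the two slices. At z = 6.6: the cube is absent (z outside [0, 6.5]); the cone at (16, 2.5) (r1=10.5→r2=4.5) has section circumradius 7.789 here — a regular 32-gon (area = (32/2)·7.789²·sin(360°/32) = 189.37 mm²); the sphere at (10, 15): section is a regular 32-gon, circumradius = √(r²−h²) = √(6²−1.4²) = 5.834 (area = (32/2)·5.834²·sin(360°/32) = 106.25 mm²); Combining (union): the 2 present regions are separate (no shared area or edge), so areas and boundary lengths simply add and each stays a separate island — area = 295.62 mm². At z = 9.6: the cube does not reach this height (z outside [0, 6.5]); the cone at (16, 2.5) (r1=10.5→r2=4.5) has section circumradius 6.456 here — a regular 32-gon (area = (32/2)·6.456²·sin(360°/32) = 130.08 mm²); the r=6 sphere at (10, 15) slices to a regular 32-gon of circumradius 5.783 (√(r²−h²) with h=1.6 from center) (area = (32/2)·5.783²·sin(360°/32) = 104.38 mm²); Merging all regions: the 2 present regions are separate (no shared area or edge), so areas and boundary lengths simply add and each stays a separate island — area = 234.46 mm². Checking containment: the cross-section at z = 9.6 is a subset of the cross-section at z = 6.6.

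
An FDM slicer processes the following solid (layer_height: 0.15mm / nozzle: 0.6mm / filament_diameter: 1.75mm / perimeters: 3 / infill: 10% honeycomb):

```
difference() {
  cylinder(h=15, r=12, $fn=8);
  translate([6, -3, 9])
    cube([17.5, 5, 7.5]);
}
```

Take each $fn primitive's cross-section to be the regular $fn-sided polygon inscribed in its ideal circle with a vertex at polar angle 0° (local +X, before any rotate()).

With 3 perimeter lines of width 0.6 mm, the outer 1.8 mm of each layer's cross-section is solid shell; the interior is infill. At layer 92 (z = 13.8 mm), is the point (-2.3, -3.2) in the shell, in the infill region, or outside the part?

infill

At z = 13.8 mm: the r=12 cylinder contributes a regular 8-gon of circumradius 12; the cube at (6, -3) (footprint 17.5×5) is included at this height; After the difference (first − rest): starting from the r=12 cylinder, the 17.5×5 cube at (6, -3) partially overlaps it — only the 27.31 mm² overlap (of its 87.50 mm²) is removed, clipping the outline — 1 connected region. Overall, the cross-section is a single solid region. The nearest boundary edge runs (-0.00, -12.00)→(-8.49, -8.49); distance from the point to it = 7.25 mm. The point is inside the cross-section and 7.25 mm from the nearest boundary — more than the 1.8 mm shell width (3 × 0.6), so it's in the infill interior.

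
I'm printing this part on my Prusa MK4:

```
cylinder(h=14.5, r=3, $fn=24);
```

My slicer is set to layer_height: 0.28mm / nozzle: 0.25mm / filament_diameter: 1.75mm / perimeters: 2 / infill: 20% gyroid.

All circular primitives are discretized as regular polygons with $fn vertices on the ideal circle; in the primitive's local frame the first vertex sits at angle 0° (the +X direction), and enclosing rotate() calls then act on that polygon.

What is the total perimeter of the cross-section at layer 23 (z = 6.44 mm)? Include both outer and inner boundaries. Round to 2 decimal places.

At z = 6.44 mm: the r=3 cylinder contributes a regular 24-gon of circumradius 3 (perimeter = 2·24·3.000·sin(180°/24) = 18.80 mm). Overall, the cross-section is a single solid region. Total boundary length (outer) = 18.80 mm.

18.80 mm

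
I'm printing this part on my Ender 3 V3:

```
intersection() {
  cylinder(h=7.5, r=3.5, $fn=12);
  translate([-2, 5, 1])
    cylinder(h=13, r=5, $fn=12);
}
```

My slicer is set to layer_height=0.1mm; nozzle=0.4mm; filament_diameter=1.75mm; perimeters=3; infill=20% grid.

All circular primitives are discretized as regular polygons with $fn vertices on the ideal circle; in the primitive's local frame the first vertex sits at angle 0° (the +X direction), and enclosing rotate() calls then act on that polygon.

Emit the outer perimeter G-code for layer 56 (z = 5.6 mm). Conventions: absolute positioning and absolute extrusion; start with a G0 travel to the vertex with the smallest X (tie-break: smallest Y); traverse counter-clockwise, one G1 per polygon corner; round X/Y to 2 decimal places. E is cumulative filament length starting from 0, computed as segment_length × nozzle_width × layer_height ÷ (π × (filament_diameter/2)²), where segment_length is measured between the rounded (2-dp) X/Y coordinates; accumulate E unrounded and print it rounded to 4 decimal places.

At z = 5.6 mm: the r=3.5 cylinder gives a regular 12-gon of circumradius 3.5 (constant along its height); the r=5 cylinder at (-2, 5) gives a regular 12-gon of circumradius 5 (constant along its height); After intersecting: the r=5 cylinder at (-2, 5) partially overlaps the r=3.5 cylinder; clipping to the common part keeps 12.47 mm² — 1 connected region. The outline is a single polygon with 8 vertices. Extrusion per mm of travel: 0.4 × 0.1 / (π × 0.875²) = 0.016630. Accumulating E over each segment gives final E = 0.2368.

G0 X-3.40 Y0.38 Z5.60
G1 X-2.00 Y0.00 E0.0241
G1 X0.50 Y0.67 E0.0672
G1 X2.31 Y2.48 E0.1097
G1 X1.75 Y3.03 E0.1228
G1 X0.00 Y3.50 E0.1529
G1 X-1.75 Y3.03 E0.1831
G1 X-3.03 Y1.75 E0.2132
G1 X-3.40 Y0.38 E0.2368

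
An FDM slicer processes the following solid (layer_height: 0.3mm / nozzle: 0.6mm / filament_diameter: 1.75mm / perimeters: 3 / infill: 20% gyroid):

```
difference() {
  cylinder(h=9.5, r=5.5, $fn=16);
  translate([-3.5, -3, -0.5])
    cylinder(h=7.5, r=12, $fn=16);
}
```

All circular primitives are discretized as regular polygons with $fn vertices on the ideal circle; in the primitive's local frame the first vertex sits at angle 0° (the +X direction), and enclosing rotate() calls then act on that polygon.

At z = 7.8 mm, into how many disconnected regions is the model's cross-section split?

1

At z = 7.8 mm: the r=5.5 cylinder gives a regular 16-gon of circumradius 5.5 (constant along its height); the cylinder at (-3.5, -3) does not reach this height (z outside [-0.5, 7]); Taking the first minus the rest: none of the subtracted shapes is present at this height, so the r=5.5 cylinder is unchanged — 1 connected region. The result has 1 disconnected region.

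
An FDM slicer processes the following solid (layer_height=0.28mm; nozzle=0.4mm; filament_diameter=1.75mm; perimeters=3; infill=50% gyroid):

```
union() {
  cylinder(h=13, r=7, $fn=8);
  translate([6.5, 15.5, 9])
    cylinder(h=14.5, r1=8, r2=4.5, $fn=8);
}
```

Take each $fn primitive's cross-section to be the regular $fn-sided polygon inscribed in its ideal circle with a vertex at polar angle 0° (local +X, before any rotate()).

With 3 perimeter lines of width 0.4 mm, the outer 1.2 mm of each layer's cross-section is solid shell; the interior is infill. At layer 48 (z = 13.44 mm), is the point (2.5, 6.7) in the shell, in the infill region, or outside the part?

At z = 13.44 mm: the cylinder does not reach this height (z outside [0, 13]); the cone at (6.5, 15.5) contributes a regular 8-gon of circumradius 6.928 (interpolated between r1=8 and r2=4.5 at t=0.306); Merging all regions: only the cone at (6.5, 15.5) is present, so the union is just that shape — 1 connected region. Overall, the cross-section is a single solid region. The nearest boundary edge runs (1.60, 10.60)→(6.50, 8.57); distance from the point to it = 3.26 mm. The point is not inside any of the regions above, so it lies outside the cross-section (3.26 mm from the nearest boundary).

outside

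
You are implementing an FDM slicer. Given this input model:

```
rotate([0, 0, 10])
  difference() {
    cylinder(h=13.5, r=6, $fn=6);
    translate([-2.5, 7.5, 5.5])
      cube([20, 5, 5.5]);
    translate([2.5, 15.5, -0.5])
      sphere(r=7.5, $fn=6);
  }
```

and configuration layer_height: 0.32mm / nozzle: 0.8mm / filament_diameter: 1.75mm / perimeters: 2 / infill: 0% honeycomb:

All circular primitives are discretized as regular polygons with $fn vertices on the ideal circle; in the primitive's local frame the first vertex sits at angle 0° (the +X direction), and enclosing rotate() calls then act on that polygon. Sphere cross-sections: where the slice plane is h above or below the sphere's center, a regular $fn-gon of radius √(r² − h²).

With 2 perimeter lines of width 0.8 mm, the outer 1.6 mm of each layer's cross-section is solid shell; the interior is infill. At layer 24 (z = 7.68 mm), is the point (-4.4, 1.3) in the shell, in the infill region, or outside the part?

At z = 7.68 mm: the cylinder: section is a regular 6-gon, circumradius r=6; the cube at (-2.5, 7.5) (footprint 20×5) is included at this height; the sphere at (2.5, 15.5) is not intersected at this z (|z−center|=8.180 > r=7.5); After the difference (first − rest): starting from the r=6 cylinder, the 20×5 cube at (-2.5, 7.5) misses the remaining region (no effect) — 1 connected region; (rotated 10° about Z; rotation is an isometry so areas/perimeters/island counts are preserved). Overall, the cross-section is a single solid region. Undo the 10° rotation: the query point maps to (-4.107, 2.044) in the un-rotated model frame. The nearest boundary edge runs (-6.00, 0.00)→(-3.00, 5.20); distance from the point to it = 0.62 mm. The point is inside the cross-section, 0.62 mm from the nearest boundary — within the 1.6 mm shell band (2 × 0.8).

shell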